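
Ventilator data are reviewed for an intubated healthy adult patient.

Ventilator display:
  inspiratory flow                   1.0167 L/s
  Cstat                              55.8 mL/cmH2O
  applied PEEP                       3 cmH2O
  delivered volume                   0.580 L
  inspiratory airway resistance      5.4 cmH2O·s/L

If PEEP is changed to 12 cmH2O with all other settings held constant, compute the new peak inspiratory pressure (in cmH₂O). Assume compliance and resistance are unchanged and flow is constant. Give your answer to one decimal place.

27.9

PIP = Vt/C + R·V̇ + PEEP (constant-flow equation of motion).
Only the baseline term changes: ΔPIP = ΔPEEP = 12 − 3 = 9.0 cmH2O.
Original PIP = 580/55.8 + 5.4×1.0167 + 3 = 18.884 cmH2O; new PIP = 18.884 + (9.0) = 27.884 cmH2O.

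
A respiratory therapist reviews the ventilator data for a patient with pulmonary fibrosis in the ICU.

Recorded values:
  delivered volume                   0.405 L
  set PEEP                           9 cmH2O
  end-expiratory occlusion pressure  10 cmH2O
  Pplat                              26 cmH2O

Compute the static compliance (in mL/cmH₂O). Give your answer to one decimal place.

End-expiratory occlusion gives total PEEP = 10 cmH2O (intrinsic PEEP = 10 − 9 = 1). Use total PEEP for the elastic gradient.
Cstat = Vt / (Pplat − PEEPtotal) = 405 / (26 − 10) = 405 / 16.0 = 25.313 mL/cmH2O.

25.3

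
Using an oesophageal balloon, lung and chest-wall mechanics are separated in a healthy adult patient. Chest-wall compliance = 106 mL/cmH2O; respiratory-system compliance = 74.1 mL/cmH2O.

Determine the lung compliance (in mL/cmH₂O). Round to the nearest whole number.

246

1/CL = 1/Crs − 1/Ccw.
1/CL = 1/74.1 − 1/106 = 0.004061.
CL = 246.24 mL/cmH2O.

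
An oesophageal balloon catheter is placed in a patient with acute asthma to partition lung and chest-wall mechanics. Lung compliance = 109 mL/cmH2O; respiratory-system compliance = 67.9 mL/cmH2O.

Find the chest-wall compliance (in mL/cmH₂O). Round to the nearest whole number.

180

1/Ccw = 1/Crs − 1/CL.
1/Ccw = 1/67.9 − 1/109 = 0.005553.
Ccw = 180.08 mL/cmH2O.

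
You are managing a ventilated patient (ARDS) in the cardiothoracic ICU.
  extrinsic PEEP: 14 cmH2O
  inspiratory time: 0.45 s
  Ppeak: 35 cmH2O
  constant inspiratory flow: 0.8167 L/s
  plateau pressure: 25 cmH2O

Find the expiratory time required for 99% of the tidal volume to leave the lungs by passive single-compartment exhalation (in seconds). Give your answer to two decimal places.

Vt = flow × Ti = 0.8167 L/s × 0.45 s × 1000 mL/L = 367.52 mL.
R = (PIP − Pplat)/V̇ = (35 − 25) / 0.8167 = 10.0/0.8167 = 12.244 cmH2O·s/L.
C = Vt/(Pplat − PEEP) = 367.52 / (25 − 14) = 367.52/11.0 = 33.411 mL/cmH2O.
τ = R × C = 12.244 × 0.03341 L/cmH2O = 0.4091 s.
t = −τ·ln(1 − 0.99) = −0.4091·ln(0.01) = 1.884 s.

1.88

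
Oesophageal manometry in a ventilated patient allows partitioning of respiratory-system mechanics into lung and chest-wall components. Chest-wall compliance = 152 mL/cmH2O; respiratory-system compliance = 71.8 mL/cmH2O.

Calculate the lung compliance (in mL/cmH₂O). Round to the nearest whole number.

136

1/CL = 1/Crs − 1/Ccw.
1/CL = 1/71.8 − 1/152 = 0.007349.
CL = 136.07 mL/cmH2O.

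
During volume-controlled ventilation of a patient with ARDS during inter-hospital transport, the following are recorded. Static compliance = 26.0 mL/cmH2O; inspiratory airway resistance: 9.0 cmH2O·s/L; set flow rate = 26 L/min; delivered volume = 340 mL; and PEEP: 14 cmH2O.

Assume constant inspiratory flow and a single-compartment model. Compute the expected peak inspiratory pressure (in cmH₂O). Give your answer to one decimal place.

Flow: 26 L/min ÷ 60 = 0.4333 L/s.
Equation of motion (constant flow): PIP = Vt/C + R·V̇ + PEEP.
PIP = 340/26.0 + 9.0×0.4333 + 14 = 13.077 + 3.9 + 14 = 30.977 cmH2O.

31.0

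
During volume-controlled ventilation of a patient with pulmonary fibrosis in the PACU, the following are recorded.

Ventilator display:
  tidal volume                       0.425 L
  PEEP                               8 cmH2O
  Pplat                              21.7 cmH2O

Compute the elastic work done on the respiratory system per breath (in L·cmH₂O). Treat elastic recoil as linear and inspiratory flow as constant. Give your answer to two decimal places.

Elastic work ≈ ½ × (Pplat − PEEP) × Vt = 0.5 × (21.7 − 8) × 0.425 L = 0.5 × 13.7 × 0.425 = 2.911 L·cmH2O.

2.91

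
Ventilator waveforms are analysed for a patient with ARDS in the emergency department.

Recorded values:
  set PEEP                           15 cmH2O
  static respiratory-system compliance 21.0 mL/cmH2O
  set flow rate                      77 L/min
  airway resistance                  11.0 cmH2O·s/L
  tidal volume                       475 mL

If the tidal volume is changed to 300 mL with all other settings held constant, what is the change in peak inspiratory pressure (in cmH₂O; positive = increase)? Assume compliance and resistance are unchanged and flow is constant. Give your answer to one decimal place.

PIP = Vt/C + R·V̇ + PEEP (constant-flow equation of motion).
Only the elastic term changes: ΔPIP = ΔVt / C = (300 − 475) / 21.0 = -8.333 cmH2O.

-8.3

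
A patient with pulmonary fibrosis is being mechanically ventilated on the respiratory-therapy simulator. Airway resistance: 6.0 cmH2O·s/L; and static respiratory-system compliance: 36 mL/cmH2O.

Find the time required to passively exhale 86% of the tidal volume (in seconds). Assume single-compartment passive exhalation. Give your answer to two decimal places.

τ = R × C = 6.0 × 36 mL/cmH2O = 6.0 × 0.036 L/cmH2O = 0.216 s.
Exhaled fraction f = 1 − e^(−t/τ) → t = −τ·ln(1 − f) = −0.216·ln(0.14) = 0.4247 s.

0.42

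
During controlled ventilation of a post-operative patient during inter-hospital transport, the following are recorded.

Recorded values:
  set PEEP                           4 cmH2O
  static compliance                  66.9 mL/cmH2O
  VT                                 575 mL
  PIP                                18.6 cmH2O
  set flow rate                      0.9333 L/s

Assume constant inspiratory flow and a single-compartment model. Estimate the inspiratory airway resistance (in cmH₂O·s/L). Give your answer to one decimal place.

6.4

Equation of motion (constant flow): PIP = Vt/C + R·V̇ + PEEP.
R·V̇ = PIP − Vt/C − PEEP = 18.6 − 575/66.9 − 4 = 18.6 − 8.595 − 4 = 6.005 cmH2O.
R = 6.005 / 0.9333 = 6.434 cmH2O·s/L.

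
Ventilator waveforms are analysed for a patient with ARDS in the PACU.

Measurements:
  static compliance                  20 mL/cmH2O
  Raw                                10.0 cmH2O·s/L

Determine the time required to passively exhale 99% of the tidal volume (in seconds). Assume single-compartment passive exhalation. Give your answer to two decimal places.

τ = R × C = 10.0 × 20 mL/cmH2O = 10.0 × 0.020 L/cmH2O = 0.2 s.
Exhaled fraction f = 1 − e^(−t/τ) → t = −τ·ln(1 − f) = −0.2·ln(0.01) = 0.921 s.

0.92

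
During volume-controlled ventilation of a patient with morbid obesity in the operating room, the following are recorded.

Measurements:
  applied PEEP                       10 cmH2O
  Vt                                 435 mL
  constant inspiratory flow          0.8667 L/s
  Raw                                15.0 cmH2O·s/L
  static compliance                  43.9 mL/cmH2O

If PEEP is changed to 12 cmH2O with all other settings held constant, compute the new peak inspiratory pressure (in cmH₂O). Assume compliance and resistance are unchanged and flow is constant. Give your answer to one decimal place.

34.9

PIP = Vt/C + R·V̇ + PEEP (constant-flow equation of motion).
Only the baseline term changes: ΔPIP = ΔPEEP = 12 − 10 = 2.0 cmH2O.
Original PIP = 435/43.9 + 15.0×0.8667 + 10 = 32.909 cmH2O; new PIP = 32.909 + (2.0) = 34.909 cmH2O.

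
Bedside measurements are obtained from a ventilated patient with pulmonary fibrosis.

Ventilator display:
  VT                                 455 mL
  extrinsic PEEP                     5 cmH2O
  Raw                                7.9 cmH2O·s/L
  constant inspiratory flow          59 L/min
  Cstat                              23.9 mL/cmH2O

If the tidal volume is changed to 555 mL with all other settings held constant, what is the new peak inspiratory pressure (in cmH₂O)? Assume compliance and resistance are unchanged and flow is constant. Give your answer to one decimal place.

Flow: 59 L/min ÷ 60 = 0.9833 L/s.
PIP = Vt/C + R·V̇ + PEEP (constant-flow equation of motion).
Only the elastic term changes: ΔPIP = ΔVt / C = (555 − 455) / 23.9 = 4.184 cmH2O.
Original PIP = 455/23.9 + 7.9×0.9833 + 5 = 31.806 cmH2O; new PIP = 31.806 + (4.184) = 35.99 cmH2O.

36.0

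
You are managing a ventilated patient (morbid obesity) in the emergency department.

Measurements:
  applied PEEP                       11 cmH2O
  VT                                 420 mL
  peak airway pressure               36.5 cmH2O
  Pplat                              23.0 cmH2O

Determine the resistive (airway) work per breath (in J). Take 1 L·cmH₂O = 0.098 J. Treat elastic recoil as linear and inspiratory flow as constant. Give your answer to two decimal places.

0.56

With constant inspiratory flow the resistive pressure is constant at PIP − Pplat = 36.5 − 23.0 = 13.5 cmH2O, so resistive work = 13.5 × 0.420 = 5.67 L·cmH2O.
× 0.098 J/(L·cmH2O) → 0.5557 J.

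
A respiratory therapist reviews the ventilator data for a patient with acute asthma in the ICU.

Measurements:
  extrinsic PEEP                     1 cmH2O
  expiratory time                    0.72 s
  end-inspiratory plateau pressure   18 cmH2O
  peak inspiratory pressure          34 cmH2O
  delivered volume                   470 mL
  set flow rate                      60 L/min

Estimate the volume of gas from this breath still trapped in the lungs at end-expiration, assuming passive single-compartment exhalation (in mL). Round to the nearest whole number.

92

Flow: 60 L/min ÷ 60 = 1 L/s.
R = (PIP − Pplat)/V̇ = (34 − 18) / 1 = 16.0/1 = 16.0 cmH2O·s/L.
C = Vt/(Pplat − PEEP) = 470.0 / (18 − 1) = 470.0/17.0 = 27.647 mL/cmH2O.
τ = R × C = 16.0 × 0.02765 L/cmH2O = 0.4424 s.
Fraction remaining = e^(−Te/τ) = e^(−0.72/0.4424) = 0.1964.
Trapped volume = 470.0 × 0.1964 = 92.308 mL.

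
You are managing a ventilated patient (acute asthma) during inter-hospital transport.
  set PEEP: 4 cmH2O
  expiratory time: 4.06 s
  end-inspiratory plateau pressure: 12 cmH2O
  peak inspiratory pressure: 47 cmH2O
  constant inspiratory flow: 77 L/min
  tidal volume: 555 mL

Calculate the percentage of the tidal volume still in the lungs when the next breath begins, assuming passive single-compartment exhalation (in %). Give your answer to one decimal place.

Flow: 77 L/min ÷ 60 = 1.2833 L/s.
R = (PIP − Pplat)/V̇ = (47 − 12) / 1.2833 = 35.0/1.2833 = 27.273 cmH2O·s/L.
C = Vt/(Pplat − PEEP) = 555.0 / (12 − 4) = 555.0/8.0 = 69.375 mL/cmH2O.
τ = R × C = 27.273 × 0.06938 L/cmH2O = 1.892 s.
Fraction remaining at end-expiration = e^(−Te/τ) = e^(−4.06/1.892) = 0.117 → 11.7%.

11.7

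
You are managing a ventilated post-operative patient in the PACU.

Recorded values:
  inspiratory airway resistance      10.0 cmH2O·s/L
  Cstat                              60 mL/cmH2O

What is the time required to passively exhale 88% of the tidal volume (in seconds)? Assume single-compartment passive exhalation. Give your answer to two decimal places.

τ = R × C = 10.0 × 60 mL/cmH2O = 10.0 × 0.060 L/cmH2O = 0.6 s.
Exhaled fraction f = 1 − e^(−t/τ) → t = −τ·ln(1 − f) = −0.6·ln(0.12) = 1.272 s.

1.27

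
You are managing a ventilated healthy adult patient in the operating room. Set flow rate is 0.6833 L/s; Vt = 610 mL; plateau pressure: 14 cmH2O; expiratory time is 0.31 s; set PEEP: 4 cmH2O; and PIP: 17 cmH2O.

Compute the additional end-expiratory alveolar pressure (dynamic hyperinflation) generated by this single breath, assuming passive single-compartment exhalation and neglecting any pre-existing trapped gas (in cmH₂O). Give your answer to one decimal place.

3.1

R = (PIP − Pplat)/V̇ = (17 − 14) / 0.6833 = 3.0/0.6833 = 4.39 cmH2O·s/L.
C = Vt/(Pplat − PEEP) = 610.0 / (14 − 4) = 610.0/10.0 = 61.0 mL/cmH2O.
τ = R × C = 4.39 × 0.061 L/cmH2O = 0.2678 s.
Fraction remaining = e^(−Te/τ) = e^(−0.31/0.2678) = 0.3142; trapped volume = 610.0 × 0.3142 = 191.66 mL.
Additional alveolar pressure from trapping ≈ V_trapped / C = 191.66 / 61.0 = 3.142 cmH2O.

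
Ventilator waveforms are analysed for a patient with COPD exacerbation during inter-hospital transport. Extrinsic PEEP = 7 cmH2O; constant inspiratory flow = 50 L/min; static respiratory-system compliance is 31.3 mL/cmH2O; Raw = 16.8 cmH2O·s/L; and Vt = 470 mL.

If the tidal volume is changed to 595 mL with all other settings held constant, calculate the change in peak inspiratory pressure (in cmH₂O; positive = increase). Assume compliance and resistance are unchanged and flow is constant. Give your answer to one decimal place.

4.0

PIP = Vt/C + R·V̇ + PEEP (constant-flow equation of motion).
Only the elastic term changes: ΔPIP = ΔVt / C = (595 − 470) / 31.3 = 3.994 cmH2O.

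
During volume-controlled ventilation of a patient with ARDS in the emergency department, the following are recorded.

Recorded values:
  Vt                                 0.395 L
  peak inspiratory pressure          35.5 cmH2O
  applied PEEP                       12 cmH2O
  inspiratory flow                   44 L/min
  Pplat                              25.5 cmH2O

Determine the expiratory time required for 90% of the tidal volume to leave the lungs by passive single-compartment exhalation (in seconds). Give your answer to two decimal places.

Flow: 44 L/min ÷ 60 = 0.7333 L/s.
R = (PIP − Pplat)/V̇ = (35.5 − 25.5) / 0.7333 = 10.0/0.7333 = 13.637 cmH2O·s/L.
C = Vt/(Pplat − PEEP) = 395.0 / (25.5 − 12) = 395.0/13.5 = 29.259 mL/cmH2O.
τ = R × C = 13.637 × 0.02926 L/cmH2O = 0.399 s.
t = −τ·ln(1 − 0.90) = −0.399·ln(0.1) = 0.9187 s.

0.92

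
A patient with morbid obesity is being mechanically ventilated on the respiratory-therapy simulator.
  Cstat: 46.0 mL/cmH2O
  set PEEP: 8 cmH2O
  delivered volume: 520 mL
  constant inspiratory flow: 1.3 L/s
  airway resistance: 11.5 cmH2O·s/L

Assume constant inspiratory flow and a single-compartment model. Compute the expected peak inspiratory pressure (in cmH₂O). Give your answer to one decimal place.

34.3

Equation of motion (constant flow): PIP = Vt/C + R·V̇ + PEEP.
PIP = 520/46.0 + 11.5×1.3 + 8 = 11.304 + 14.95 + 8 = 34.254 cmH2O.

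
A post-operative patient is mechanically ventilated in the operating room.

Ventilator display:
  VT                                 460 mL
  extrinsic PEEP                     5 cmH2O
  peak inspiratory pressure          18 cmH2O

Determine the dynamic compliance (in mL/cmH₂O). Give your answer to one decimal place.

35.4

Dynamic compliance = Vt / (PIP − PEEP) = 460 / (18 − 5) = 460 / 13.0 = 35.385 mL/cmH2O.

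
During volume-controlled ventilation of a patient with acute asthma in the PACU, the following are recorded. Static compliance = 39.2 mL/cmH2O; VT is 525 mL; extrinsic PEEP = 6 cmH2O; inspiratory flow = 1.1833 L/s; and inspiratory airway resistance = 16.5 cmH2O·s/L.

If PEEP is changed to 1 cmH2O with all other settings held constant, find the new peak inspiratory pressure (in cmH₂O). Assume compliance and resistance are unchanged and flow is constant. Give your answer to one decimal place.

PIP = Vt/C + R·V̇ + PEEP (constant-flow equation of motion).
Only the baseline term changes: ΔPIP = ΔPEEP = 1 − 6 = -5.0 cmH2O.
Original PIP = 525/39.2 + 16.5×1.1833 + 6 = 38.917 cmH2O; new PIP = 38.917 + (-5.0) = 33.917 cmH2O.

33.9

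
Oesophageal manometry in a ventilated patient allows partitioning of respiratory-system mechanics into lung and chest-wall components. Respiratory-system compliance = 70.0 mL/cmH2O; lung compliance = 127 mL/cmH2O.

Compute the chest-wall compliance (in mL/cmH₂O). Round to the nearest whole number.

156

1/Ccw = 1/Crs − 1/CL.
1/Ccw = 1/70.0 − 1/127 = 0.006412.
Ccw = 155.96 mL/cmH2O.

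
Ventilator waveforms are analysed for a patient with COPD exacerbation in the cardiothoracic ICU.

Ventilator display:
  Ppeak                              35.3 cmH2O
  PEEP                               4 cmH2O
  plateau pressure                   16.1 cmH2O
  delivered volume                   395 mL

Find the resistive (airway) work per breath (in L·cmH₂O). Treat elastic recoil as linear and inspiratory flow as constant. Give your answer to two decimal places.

7.58

With constant inspiratory flow the resistive pressure is constant at PIP − Pplat = 35.3 − 16.1 = 19.2 cmH2O, so resistive work = 19.2 × 0.395 = 7.584 L·cmH2O.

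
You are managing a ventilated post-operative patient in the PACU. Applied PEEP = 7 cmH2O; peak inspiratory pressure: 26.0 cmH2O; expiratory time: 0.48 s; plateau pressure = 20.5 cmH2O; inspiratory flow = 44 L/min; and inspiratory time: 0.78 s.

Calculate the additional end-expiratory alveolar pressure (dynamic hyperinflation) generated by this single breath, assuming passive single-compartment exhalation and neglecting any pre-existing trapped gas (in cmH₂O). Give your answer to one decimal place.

3.0

Flow: 44 L/min ÷ 60 = 0.7333 L/s.
Vt = flow × Ti = 0.7333 L/s × 0.78 s × 1000 mL/L = 571.97 mL.
R = (PIP − Pplat)/V̇ = (26.0 − 20.5) / 0.7333 = 5.5/0.7333 = 7.5 cmH2O·s/L.
C = Vt/(Pplat − PEEP) = 571.97 / (20.5 − 7) = 571.97/13.5 = 42.368 mL/cmH2O.
τ = R × C = 7.5 × 0.04237 L/cmH2O = 0.3178 s.
Fraction remaining = e^(−Te/τ) = e^(−0.48/0.3178) = 0.2208; trapped volume = 571.97 × 0.2208 = 126.29 mL.
Additional alveolar pressure from trapping ≈ V_trapped / C = 126.29 / 42.368 = 2.981 cmH2O.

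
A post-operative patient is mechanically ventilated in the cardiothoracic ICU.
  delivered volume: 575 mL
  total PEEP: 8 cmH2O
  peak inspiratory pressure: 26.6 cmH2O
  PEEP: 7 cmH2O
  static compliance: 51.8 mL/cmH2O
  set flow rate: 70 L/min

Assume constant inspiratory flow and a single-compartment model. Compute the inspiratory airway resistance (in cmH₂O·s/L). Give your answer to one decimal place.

Flow: 70 L/min ÷ 60 = 1.1667 L/s.
Total PEEP = 8 cmH2O (set 7 + intrinsic 1); this is the baseline alveolar pressure.
Equation of motion (constant flow): PIP = Vt/C + R·V̇ + PEEP.
R·V̇ = PIP − Vt/C − PEEP = 26.6 − 575/51.8 − 8 = 26.6 − 11.1 − 8 = 7.5 cmH2O.
R = 7.5 / 1.1667 = 6.428 cmH2O·s/L.

6.4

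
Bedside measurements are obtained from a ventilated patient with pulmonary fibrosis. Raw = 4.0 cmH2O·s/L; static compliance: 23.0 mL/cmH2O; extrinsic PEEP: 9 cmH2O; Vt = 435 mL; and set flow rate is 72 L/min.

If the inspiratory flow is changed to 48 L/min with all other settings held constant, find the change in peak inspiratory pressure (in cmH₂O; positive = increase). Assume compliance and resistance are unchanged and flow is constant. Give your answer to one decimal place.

-1.6

Flow: 72 L/min ÷ 60 = 1.2 L/s.
New flow: 48 L/min ÷ 60 = 0.8 L/s.
PIP = Vt/C + R·V̇ + PEEP (constant-flow equation of motion).
Only the resistive term changes: ΔPIP = R × ΔV̇ = 4.0 × (0.8 − 1.2) = 4.0 × -0.4 = -1.6 cmH2O.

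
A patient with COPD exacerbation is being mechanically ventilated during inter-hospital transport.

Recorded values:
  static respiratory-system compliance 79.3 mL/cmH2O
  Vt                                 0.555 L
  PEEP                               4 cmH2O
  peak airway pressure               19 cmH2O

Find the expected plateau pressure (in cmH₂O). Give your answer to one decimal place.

Pplat = PEEP + Vt / Cstat = 4 + 555 / 79.3 = 4 + 6.999 = 10.999 cmH2O.

11.0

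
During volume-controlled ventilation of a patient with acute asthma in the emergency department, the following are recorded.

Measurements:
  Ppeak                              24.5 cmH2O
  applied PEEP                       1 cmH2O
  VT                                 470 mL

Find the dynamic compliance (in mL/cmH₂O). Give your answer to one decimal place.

Dynamic compliance = Vt / (PIP − PEEP) = 470 / (24.5 − 1) = 470 / 23.5 = 20.0 mL/cmH2O.

20.0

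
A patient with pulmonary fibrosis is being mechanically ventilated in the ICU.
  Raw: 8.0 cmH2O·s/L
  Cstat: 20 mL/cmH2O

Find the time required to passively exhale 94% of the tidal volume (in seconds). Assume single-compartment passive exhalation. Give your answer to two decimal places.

0.45

τ = R × C = 8.0 × 20 mL/cmH2O = 8.0 × 0.020 L/cmH2O = 0.16 s.
Exhaled fraction f = 1 − e^(−t/τ) → t = −τ·ln(1 − f) = −0.16·ln(0.06) = 0.4501 s.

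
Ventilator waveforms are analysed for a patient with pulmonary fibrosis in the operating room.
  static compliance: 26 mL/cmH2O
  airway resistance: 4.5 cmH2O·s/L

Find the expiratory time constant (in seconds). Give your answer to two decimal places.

0.12

τ = R × C = 4.5 × 26 mL/cmH2O = 4.5 × 0.026 L/cmH2O = 0.117 s.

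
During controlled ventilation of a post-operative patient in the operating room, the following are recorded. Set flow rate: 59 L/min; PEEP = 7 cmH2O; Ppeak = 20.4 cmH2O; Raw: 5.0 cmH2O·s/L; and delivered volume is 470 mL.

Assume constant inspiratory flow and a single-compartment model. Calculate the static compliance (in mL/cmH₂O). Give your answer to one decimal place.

Flow: 59 L/min ÷ 60 = 0.9833 L/s.
Equation of motion (constant flow): PIP = Vt/C + R·V̇ + PEEP.
Vt/C = PIP − R·V̇ − PEEP = 20.4 − 5.0×0.9833 − 7 = 20.4 − 4.917 − 7 = 8.483 cmH2O.
C = Vt / 8.483 = 470 / 8.483 = 55.405 mL/cmH2O.

55.4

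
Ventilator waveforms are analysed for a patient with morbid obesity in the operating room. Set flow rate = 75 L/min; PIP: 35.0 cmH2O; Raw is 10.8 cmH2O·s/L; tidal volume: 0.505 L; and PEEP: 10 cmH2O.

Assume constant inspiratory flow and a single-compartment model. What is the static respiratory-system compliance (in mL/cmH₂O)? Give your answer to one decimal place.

Flow: 75 L/min ÷ 60 = 1.25 L/s.
Equation of motion (constant flow): PIP = Vt/C + R·V̇ + PEEP.
Vt/C = PIP − R·V̇ − PEEP = 35.0 − 10.8×1.25 − 10 = 35.0 − 13.5 − 10 = 11.5 cmH2O.
C = Vt / 11.5 = 505 / 11.5 = 43.913 mL/cmH2O.

43.9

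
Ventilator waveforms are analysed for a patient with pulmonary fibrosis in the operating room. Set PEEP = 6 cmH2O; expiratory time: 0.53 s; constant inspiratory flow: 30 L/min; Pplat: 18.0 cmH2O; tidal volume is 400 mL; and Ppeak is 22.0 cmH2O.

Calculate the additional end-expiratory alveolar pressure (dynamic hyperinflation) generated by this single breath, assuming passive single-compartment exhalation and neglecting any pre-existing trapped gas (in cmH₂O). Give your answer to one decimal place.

Flow: 30 L/min ÷ 60 = 0.5 L/s.
R = (PIP − Pplat)/V̇ = (22.0 − 18.0) / 0.5 = 4.0/0.5 = 8.0 cmH2O·s/L.
C = Vt/(Pplat − PEEP) = 400.0 / (18.0 − 6) = 400.0/12.0 = 33.333 mL/cmH2O.
τ = R × C = 8.0 × 0.03333 L/cmH2O = 0.2666 s.
Fraction remaining = e^(−Te/τ) = e^(−0.53/0.2666) = 0.137; trapped volume = 400.0 × 0.137 = 54.8 mL.
Additional alveolar pressure from trapping ≈ V_trapped / C = 54.8 / 33.333 = 1.644 cmH2O.

1.6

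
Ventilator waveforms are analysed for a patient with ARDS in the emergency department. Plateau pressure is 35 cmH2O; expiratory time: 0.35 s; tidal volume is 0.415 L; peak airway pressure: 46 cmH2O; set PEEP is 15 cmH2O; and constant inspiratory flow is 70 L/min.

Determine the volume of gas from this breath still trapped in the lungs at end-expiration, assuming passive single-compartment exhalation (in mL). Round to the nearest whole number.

Flow: 70 L/min ÷ 60 = 1.1667 L/s.
R = (PIP − Pplat)/V̇ = (46 − 35) / 1.1667 = 11.0/1.1667 = 9.428 cmH2O·s/L.
C = Vt/(Pplat − PEEP) = 415.0 / (35 − 15) = 415.0/20.0 = 20.75 mL/cmH2O.
τ = R × C = 9.428 × 0.02075 L/cmH2O = 0.1956 s.
Fraction remaining = e^(−Te/τ) = e^(−0.35/0.1956) = 0.1671.
Trapped volume = 415.0 × 0.1671 = 69.347 mL.

69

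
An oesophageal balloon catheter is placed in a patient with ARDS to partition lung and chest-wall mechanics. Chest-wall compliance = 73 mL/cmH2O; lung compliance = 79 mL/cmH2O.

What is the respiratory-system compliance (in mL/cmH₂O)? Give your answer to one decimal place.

37.9

Lung and chest wall are elastances in series: 1/Crs = 1/CL + 1/Ccw.
1/Crs = 1/79 + 1/73 = 0.02636.
Crs = 37.936 mL/cmH2O.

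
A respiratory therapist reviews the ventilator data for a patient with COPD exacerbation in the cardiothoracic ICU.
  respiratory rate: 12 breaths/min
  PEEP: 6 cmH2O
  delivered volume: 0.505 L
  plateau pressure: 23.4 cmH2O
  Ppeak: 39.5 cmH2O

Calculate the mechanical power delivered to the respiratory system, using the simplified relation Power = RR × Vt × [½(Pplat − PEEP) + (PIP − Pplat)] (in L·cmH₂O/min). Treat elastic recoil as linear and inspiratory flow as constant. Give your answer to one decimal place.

Per-breath work = Vt × [½(Pplat−PEEP) + (PIP−Pplat)] = 0.505 × [0.5×17.4 + 16.1] = 0.505 × 24.8 = 12.524 L·cmH2O.
Power = 12 × 12.524 = 150.29 L·cmH2O/min.

150.3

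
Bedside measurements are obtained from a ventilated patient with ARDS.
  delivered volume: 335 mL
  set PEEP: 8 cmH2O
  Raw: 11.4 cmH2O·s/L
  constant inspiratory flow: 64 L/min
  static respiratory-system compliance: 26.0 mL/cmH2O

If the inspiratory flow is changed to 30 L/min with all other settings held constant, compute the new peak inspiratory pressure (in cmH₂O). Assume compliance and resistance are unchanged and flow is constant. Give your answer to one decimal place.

Flow: 64 L/min ÷ 60 = 1.0667 L/s.
New flow: 30 L/min ÷ 60 = 0.5 L/s.
PIP = Vt/C + R·V̇ + PEEP (constant-flow equation of motion).
Only the resistive term changes: ΔPIP = R × ΔV̇ = 11.4 × (0.5 − 1.0667) = 11.4 × -0.5667 = -6.46 cmH2O.
Original PIP = 335/26.0 + 11.4×1.0667 + 8 = 33.045 cmH2O; new PIP = 33.045 + (-6.46) = 26.585 cmH2O.

26.6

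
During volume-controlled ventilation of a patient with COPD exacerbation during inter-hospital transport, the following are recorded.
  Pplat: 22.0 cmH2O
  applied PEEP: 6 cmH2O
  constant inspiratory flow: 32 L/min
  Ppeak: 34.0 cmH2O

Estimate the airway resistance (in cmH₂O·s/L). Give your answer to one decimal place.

Flow: 32 L/min ÷ 60 = 0.5333 L/s.
Raw = (PIP − Pplat) / flow = (34.0 − 22.0) / 0.5333 = 12.0 / 0.5333 = 22.501 cmH2O·s/L.

22.5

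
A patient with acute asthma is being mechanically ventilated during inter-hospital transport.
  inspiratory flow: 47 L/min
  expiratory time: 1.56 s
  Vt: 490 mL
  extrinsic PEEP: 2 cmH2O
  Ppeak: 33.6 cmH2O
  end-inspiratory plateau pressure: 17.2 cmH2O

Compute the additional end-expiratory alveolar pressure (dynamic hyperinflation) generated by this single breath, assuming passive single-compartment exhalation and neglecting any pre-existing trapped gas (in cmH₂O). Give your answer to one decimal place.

1.5

Flow: 47 L/min ÷ 60 = 0.7833 L/s.
R = (PIP − Pplat)/V̇ = (33.6 − 17.2) / 0.7833 = 16.4/0.7833 = 20.937 cmH2O·s/L.
C = Vt/(Pplat − PEEP) = 490.0 / (17.2 − 2) = 490.0/15.2 = 32.237 mL/cmH2O.
τ = R × C = 20.937 × 0.03224 L/cmH2O = 0.675 s.
Fraction remaining = e^(−Te/τ) = e^(−1.56/0.675) = 0.09915; trapped volume = 490.0 × 0.09915 = 48.584 mL.
Additional alveolar pressure from trapping ≈ V_trapped / C = 48.584 / 32.237 = 1.507 cmH2O.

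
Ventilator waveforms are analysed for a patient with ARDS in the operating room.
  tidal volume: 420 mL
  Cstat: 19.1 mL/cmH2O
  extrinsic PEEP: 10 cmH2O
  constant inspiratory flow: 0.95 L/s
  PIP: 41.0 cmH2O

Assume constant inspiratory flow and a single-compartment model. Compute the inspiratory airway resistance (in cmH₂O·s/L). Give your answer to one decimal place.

Equation of motion (constant flow): PIP = Vt/C + R·V̇ + PEEP.
R·V̇ = PIP − Vt/C − PEEP = 41.0 − 420/19.1 − 10 = 41.0 − 21.99 − 10 = 9.01 cmH2O.
R = 9.01 / 0.95 = 9.484 cmH2O·s/L.

9.5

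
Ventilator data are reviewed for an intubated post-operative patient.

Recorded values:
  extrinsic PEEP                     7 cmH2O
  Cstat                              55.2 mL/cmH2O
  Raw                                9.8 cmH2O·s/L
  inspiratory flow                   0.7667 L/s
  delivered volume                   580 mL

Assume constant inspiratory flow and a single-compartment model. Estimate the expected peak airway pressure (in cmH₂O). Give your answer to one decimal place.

Equation of motion (constant flow): PIP = Vt/C + R·V̇ + PEEP.
PIP = 580/55.2 + 9.8×0.7667 + 7 = 10.507 + 7.514 + 7 = 25.021 cmH2O.

25.0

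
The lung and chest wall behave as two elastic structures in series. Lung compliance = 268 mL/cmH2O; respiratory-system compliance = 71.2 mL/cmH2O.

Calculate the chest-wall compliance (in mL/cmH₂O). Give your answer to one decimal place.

1/Ccw = 1/Crs − 1/CL.
1/Ccw = 1/71.2 − 1/268 = 0.01031.
Ccw = 96.993 mL/cmH2O.

97.0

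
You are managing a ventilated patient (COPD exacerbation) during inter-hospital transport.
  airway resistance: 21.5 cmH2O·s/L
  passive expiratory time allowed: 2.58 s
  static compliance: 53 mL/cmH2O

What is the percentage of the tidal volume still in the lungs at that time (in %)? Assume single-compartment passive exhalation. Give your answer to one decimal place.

τ = R × C = 21.5 × 53 mL/cmH2O = 21.5 × 0.053 L/cmH2O = 1.14 s.
Passive exhalation: V(t)/V₀ = e^(−t/τ) = e^(−2.58/1.14) = 0.104.
Fraction remaining = 0.104 → 10.4%.

10.4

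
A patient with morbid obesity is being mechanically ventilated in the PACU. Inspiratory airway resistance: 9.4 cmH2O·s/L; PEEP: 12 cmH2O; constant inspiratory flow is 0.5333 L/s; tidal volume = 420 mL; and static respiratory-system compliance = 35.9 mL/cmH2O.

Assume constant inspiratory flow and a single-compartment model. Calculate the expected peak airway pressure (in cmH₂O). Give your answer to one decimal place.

Equation of motion (constant flow): PIP = Vt/C + R·V̇ + PEEP.
PIP = 420/35.9 + 9.4×0.5333 + 12 = 11.699 + 5.013 + 12 = 28.712 cmH2O.

28.7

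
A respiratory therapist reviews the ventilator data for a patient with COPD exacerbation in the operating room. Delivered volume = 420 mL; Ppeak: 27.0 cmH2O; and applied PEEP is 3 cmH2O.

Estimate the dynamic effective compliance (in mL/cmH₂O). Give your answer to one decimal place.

Dynamic compliance = Vt / (PIP − PEEP) = 420 / (27.0 − 3) = 420 / 24.0 = 17.5 mL/cmH2O.

17.5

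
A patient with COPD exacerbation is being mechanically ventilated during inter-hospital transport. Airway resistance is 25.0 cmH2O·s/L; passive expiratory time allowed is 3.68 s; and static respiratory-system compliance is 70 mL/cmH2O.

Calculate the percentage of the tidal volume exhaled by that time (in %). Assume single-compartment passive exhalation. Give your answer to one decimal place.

τ = R × C = 25.0 × 70 mL/cmH2O = 25.0 × 0.070 L/cmH2O = 1.75 s.
Passive exhalation: V(t)/V₀ = e^(−t/τ) = e^(−3.68/1.75) = 0.1221.
Fraction exhaled = 1 − 0.1221 = 0.8779 → 87.79%.

87.8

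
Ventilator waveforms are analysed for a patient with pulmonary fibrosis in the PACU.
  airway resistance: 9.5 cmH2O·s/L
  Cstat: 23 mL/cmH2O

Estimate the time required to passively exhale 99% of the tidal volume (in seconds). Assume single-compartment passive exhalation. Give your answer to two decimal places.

τ = R × C = 9.5 × 23 mL/cmH2O = 9.5 × 0.023 L/cmH2O = 0.2185 s.
Exhaled fraction f = 1 − e^(−t/τ) → t = −τ·ln(1 − f) = −0.2185·ln(0.01) = 1.006 s.

1.01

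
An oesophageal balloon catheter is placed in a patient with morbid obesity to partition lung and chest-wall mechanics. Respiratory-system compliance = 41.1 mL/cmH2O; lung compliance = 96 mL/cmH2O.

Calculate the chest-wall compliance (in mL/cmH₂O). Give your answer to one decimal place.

1/Ccw = 1/Crs − 1/CL.
1/Ccw = 1/41.1 − 1/96 = 0.01391.
Ccw = 71.891 mL/cmH2O.

71.9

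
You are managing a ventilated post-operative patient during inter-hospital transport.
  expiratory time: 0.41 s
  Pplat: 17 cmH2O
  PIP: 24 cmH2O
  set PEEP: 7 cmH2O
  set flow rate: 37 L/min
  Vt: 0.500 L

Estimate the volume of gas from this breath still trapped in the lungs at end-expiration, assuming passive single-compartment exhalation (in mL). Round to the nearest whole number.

243

Flow: 37 L/min ÷ 60 = 0.6167 L/s.
R = (PIP − Pplat)/V̇ = (24 − 17) / 0.6167 = 7.0/0.6167 = 11.351 cmH2O·s/L.
C = Vt/(Pplat − PEEP) = 500.0 / (17 − 7) = 500.0/10.0 = 50.0 mL/cmH2O.
τ = R × C = 11.351 × 0.05 L/cmH2O = 0.5676 s.
Fraction remaining = e^(−Te/τ) = e^(−0.41/0.5676) = 0.4856.
Trapped volume = 500.0 × 0.4856 = 242.8 mL.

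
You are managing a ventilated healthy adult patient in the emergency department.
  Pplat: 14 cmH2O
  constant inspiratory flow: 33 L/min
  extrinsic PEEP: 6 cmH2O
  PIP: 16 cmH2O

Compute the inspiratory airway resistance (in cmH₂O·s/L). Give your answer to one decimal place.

Flow: 33 L/min ÷ 60 = 0.55 L/s.
Raw = (PIP − Pplat) / flow = (16 − 14) / 0.55 = 2.0 / 0.55 = 3.636 cmH2O·s/L.

3.6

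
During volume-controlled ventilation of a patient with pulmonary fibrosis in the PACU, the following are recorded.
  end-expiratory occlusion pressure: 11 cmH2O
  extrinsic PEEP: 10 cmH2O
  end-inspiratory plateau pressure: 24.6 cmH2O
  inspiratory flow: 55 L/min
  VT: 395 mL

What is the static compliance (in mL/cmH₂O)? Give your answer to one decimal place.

29.0

End-expiratory occlusion gives total PEEP = 11 cmH2O (intrinsic PEEP = 11 − 10 = 1). Use total PEEP for the elastic gradient.
Cstat = Vt / (Pplat − PEEPtotal) = 395 / (24.6 − 11) = 395 / 13.6 = 29.044 mL/cmH2O.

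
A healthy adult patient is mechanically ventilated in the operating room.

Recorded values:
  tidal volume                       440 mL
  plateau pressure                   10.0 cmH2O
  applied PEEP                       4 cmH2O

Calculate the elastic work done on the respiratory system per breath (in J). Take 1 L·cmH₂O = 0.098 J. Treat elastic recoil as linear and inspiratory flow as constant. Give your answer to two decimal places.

Elastic work ≈ ½ × (Pplat − PEEP) × Vt = 0.5 × (10.0 − 4) × 0.440 L = 0.5 × 6.0 × 0.440 = 1.32 L·cmH2O.
× 0.098 J/(L·cmH2O) → 0.1294 J.

0.13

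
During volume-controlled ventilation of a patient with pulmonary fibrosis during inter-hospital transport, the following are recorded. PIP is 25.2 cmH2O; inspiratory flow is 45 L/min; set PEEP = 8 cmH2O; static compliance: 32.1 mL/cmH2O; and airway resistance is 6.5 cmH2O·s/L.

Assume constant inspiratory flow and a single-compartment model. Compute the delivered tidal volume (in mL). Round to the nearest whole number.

396

Flow: 45 L/min ÷ 60 = 0.75 L/s.
Equation of motion (constant flow): PIP = Vt/C + R·V̇ + PEEP.
Vt/C = PIP − R·V̇ − PEEP = 25.2 − 4.875 − 8 = 12.325 cmH2O.
Vt = C × 12.325 = 32.1 × 12.325 = 395.63 mL.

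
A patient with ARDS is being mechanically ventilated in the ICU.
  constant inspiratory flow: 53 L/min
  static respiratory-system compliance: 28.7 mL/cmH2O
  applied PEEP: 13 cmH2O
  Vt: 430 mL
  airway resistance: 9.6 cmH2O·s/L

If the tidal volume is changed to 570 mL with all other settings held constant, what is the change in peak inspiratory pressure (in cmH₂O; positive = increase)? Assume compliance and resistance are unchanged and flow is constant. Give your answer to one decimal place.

PIP = Vt/C + R·V̇ + PEEP (constant-flow equation of motion).
Only the elastic term changes: ΔPIP = ΔVt / C = (570 − 430) / 28.7 = 4.878 cmH2O.

4.9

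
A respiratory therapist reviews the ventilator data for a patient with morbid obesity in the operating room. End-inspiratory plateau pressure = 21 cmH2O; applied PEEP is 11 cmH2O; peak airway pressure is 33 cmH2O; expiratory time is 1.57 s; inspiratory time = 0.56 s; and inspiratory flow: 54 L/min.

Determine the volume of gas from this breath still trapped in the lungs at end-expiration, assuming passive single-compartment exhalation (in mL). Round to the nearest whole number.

49

Flow: 54 L/min ÷ 60 = 0.9 L/s.
Vt = flow × Ti = 0.9 L/s × 0.56 s × 1000 mL/L = 504.0 mL.
R = (PIP − Pplat)/V̇ = (33 − 21) / 0.9 = 12.0/0.9 = 13.333 cmH2O·s/L.
C = Vt/(Pplat − PEEP) = 504.0 / (21 − 11) = 504.0/10.0 = 50.4 mL/cmH2O.
τ = R × C = 13.333 × 0.0504 L/cmH2O = 0.672 s.
Fraction remaining = e^(−Te/τ) = e^(−1.57/0.672) = 0.09668.
Trapped volume = 504.0 × 0.09668 = 48.727 mL.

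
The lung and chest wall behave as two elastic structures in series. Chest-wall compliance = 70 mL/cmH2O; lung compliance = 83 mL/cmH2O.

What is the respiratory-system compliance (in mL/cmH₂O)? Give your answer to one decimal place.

38.0

Lung and chest wall are elastances in series: 1/Crs = 1/CL + 1/Ccw.
1/Crs = 1/83 + 1/70 = 0.02633.
Crs = 37.979 mL/cmH2O.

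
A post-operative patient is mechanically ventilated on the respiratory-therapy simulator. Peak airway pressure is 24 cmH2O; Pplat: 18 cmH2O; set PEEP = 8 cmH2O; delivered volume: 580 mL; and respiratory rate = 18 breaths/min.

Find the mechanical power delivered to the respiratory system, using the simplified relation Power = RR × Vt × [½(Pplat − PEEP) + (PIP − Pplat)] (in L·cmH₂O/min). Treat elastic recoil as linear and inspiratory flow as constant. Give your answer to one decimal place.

Per-breath work = Vt × [½(Pplat−PEEP) + (PIP−Pplat)] = 0.580 × [0.5×10.0 + 6.0] = 0.580 × 11.0 = 6.38 L·cmH2O.
Power = 18 × 6.38 = 114.84 L·cmH2O/min.

114.8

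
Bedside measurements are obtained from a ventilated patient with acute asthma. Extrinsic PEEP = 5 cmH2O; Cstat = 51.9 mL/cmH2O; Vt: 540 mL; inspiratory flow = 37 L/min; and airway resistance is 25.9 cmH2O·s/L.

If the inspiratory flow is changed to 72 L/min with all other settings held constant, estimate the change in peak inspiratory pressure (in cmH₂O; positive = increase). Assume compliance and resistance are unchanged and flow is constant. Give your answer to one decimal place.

15.1

Flow: 37 L/min ÷ 60 = 0.6167 L/s.
New flow: 72 L/min ÷ 60 = 1.2 L/s.
PIP = Vt/C + R·V̇ + PEEP (constant-flow equation of motion).
Only the resistive term changes: ΔPIP = R × ΔV̇ = 25.9 × (1.2 − 0.6167) = 25.9 × 0.5833 = 15.107 cmH2O.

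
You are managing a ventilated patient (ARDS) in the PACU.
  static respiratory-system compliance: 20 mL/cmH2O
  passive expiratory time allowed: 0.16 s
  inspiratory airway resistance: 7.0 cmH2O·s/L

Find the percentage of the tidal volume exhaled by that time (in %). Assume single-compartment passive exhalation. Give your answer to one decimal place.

68.1

τ = R × C = 7.0 × 20 mL/cmH2O = 7.0 × 0.020 L/cmH2O = 0.14 s.
Passive exhalation: V(t)/V₀ = e^(−t/τ) = e^(−0.16/0.14) = 0.3189.
Fraction exhaled = 1 − 0.3189 = 0.6811 → 68.11%.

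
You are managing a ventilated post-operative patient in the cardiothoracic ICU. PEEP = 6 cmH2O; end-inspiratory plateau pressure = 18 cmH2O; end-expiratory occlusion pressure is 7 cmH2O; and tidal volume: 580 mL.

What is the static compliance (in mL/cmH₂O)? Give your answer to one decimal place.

52.7

End-expiratory occlusion gives total PEEP = 7 cmH2O (intrinsic PEEP = 7 − 6 = 1). Use total PEEP for the elastic gradient.
Cstat = Vt / (Pplat − PEEPtotal) = 580 / (18 − 7) = 580 / 11.0 = 52.727 mL/cmH2O.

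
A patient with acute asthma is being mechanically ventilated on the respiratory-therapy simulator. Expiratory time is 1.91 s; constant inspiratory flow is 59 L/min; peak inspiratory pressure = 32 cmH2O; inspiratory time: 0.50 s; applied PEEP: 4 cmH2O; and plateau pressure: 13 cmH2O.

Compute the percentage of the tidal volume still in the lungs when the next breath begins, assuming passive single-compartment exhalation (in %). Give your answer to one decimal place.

16.4

Flow: 59 L/min ÷ 60 = 0.9833 L/s.
Vt = flow × Ti = 0.9833 L/s × 0.50 s × 1000 mL/L = 491.65 mL.
R = (PIP − Pplat)/V̇ = (32 − 13) / 0.9833 = 19.0/0.9833 = 19.323 cmH2O·s/L.
C = Vt/(Pplat − PEEP) = 491.65 / (13 − 4) = 491.65/9.0 = 54.628 mL/cmH2O.
τ = R × C = 19.323 × 0.05463 L/cmH2O = 1.056 s.
Fraction remaining at end-expiration = e^(−Te/τ) = e^(−1.91/1.056) = 0.1639 → 16.39%.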